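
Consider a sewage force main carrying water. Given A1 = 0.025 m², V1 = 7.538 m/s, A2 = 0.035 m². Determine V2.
Formula: V_2 = \frac{A_1 V_1}{A_2}
V2 = 0.025·7.538/0.035 = 5.384 m/s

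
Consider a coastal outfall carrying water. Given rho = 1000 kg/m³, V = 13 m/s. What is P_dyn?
Formula: P_{dyn} = \frac{1}{2} \rho V^2
P_dyn = 0.5·1000·13²/1000 = 84.5 kPa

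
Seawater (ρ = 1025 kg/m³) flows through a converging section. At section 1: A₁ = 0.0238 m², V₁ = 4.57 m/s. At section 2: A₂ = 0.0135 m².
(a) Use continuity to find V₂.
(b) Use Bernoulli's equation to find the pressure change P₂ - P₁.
(a) Continuity: A₁V₁=A₂V₂ -> V₂=A₁V₁/A₂=0.0238*4.57/0.0135=8.06 m/s
(b) Bernoulli: P₂-P₁=0.5*rho*(V₁^2-V₂^2)/1000=0.5*1025*(4.57^2-8.06^2)/1000=-22.59 kPa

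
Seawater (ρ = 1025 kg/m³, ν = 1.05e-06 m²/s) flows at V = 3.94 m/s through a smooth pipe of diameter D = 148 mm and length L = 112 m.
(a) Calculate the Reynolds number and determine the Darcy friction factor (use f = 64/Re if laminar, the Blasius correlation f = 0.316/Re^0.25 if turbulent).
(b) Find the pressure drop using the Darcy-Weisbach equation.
(a) Re = V·D/ν = 3.94·0.148/1.05e-06 = 555350 → turbulent (Re > 4000); f = 0.316/Re^0.25 = 0.316/555350^0.25 = 0.011576 (Blasius is strictly valid for Re ≲ 1e5; used here as the smooth-pipe estimate the problem specifies)
(b) Darcy-Weisbach: ΔP = f·(L/D)·½ρV²/1000 = 0.011576·(112/0.148)·½·1025·3.94²/1000 = 69.69 kPa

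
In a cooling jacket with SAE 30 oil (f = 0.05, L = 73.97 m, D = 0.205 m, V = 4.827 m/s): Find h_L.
Formula: h_L = f \frac{L}{D} \frac{V^2}{2g}
h_L = 0.05·(73.97/0.205)·4.827²/(2·9.81) = 21.43 m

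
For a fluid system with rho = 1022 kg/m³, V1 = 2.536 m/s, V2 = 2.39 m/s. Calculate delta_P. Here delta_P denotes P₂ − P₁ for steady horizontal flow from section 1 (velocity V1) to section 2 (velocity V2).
Formula: \Delta P = \frac{1}{2} \rho (V_1^2 - V_2^2)
delta_P = 0.5·1022·(2.536² − 2.39²)/1000 = 0.3675 kPa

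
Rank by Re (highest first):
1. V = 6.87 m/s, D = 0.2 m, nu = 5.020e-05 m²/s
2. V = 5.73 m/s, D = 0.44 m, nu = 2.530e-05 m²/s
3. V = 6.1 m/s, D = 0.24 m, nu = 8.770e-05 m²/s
Case 1: Re = 27371
Case 2: Re = 99652
Case 3: Re = 16693
Ranking (highest first): 2, 1, 3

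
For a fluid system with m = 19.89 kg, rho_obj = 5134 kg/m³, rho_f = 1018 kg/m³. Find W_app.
Formula: W_{app} = mg\left(1 - \frac{\rho_f}{\rho_{obj}}\right)
W_app = 19.89·9.81·(1 − 1018/5134) = 156.4 N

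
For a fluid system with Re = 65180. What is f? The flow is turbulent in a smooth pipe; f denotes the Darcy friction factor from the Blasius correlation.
Formula: f = \frac{0.316}{Re^{0.25}}
f = 0.316/65180^0.25 = 0.01978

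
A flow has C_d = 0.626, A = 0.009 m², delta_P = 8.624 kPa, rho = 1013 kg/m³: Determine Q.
Formula: Q = C_d A \sqrt{\frac{2 \Delta P}{\rho}}
Q = 0.626·0.009·√(2·(8.624·1000)/1013)·1000 = 23.25 L/s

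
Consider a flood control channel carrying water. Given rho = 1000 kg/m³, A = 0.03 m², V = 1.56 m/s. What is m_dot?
Formula: \dot{m} = \rho A V
m_dot = 1000·0.03·1.56 = 46.8 kg/s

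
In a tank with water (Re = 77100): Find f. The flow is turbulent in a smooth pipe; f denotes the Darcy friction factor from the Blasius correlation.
Formula: f = \frac{0.316}{Re^{0.25}}
f = 0.316/77100^0.25 = 0.01896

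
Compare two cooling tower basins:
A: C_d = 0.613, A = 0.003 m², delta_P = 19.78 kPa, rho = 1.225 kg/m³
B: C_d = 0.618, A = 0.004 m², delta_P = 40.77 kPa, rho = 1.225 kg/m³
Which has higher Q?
Q(A) = 330.5 L/s, Q(B) = 637.8 L/s. Answer: B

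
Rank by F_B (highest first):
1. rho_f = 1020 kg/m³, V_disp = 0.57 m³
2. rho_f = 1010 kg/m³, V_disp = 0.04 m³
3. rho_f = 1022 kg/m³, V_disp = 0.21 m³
Case 1: F_B = 5704 N
Case 2: F_B = 396.3 N
Case 3: F_B = 2105 N
Ranking (highest first): 1, 3, 2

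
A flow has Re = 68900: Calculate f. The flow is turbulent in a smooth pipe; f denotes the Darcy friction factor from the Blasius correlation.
Formula: f = \frac{0.316}{Re^{0.25}}
f = 0.316/68900^0.25 = 0.0195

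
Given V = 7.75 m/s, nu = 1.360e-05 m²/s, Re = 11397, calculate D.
Formula: Re = \frac{V D}{\nu}
Substituting knowns: 11397 = 7.75·D/1.360e-05
Solving for D: D = 11397·1.360e-05/7.75 = 0.02 m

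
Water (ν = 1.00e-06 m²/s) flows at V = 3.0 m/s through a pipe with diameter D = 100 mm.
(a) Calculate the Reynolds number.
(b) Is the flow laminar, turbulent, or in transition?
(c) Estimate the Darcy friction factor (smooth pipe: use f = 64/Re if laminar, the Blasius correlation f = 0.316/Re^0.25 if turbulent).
(a) Re = V·D/ν = 3.0·0.1/1.00e-06 = 300000
(b) Flow regime: turbulent (Re > 4000)
(c) Friction factor: f = 0.316/Re^0.25 = 0.316/300000^0.25 = 0.0135 (Blasius is strictly valid for Re ≲ 1e5; used here as the smooth-pipe estimate the problem specifies)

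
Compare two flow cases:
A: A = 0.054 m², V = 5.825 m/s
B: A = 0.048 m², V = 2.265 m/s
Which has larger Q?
Q(A) = 314.6 L/s, Q(B) = 108.7 L/s. Answer: A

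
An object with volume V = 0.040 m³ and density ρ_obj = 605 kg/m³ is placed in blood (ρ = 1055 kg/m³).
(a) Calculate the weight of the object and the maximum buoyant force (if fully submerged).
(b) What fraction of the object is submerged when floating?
(a) W=rho_obj*g*V=605*9.81*0.040=237.4 N; F_B(max)=rho*g*V=1055*9.81*0.040=414.0 N
(b) Floating fraction=rho_obj/rho=605/1055=0.573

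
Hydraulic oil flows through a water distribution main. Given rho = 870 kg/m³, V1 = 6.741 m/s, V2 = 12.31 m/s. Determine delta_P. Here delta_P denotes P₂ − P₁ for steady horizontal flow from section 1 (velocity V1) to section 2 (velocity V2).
Formula: \Delta P = \frac{1}{2} \rho (V_1^2 - V_2^2)
delta_P = 0.5·870·(6.741² − 12.31²)/1000 = -46.15 kPa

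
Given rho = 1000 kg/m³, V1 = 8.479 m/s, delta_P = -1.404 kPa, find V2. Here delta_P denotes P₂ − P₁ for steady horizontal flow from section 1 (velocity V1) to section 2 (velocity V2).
Formula: \Delta P = \frac{1}{2} \rho (V_1^2 - V_2^2)
Substituting knowns: -1.404 = 0.5·1000·(8.479² − V2²)/1000
Solving for V2: V2 = √(8.479² − 2·(-1.404·1000)/1000) = 8.643 m/s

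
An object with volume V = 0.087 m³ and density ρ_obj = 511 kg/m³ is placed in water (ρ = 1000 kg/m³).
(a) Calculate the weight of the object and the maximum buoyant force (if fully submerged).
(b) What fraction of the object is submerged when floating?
(a) W=rho_obj*g*V=511*9.81*0.087=436.1 N; F_B(max)=rho*g*V=1000*9.81*0.087=853.5 N
(b) Floating fraction=rho_obj/rho=511/1000=0.511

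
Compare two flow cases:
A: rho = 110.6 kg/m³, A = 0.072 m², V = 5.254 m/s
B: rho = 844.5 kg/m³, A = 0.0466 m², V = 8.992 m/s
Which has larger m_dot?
m_dot(A) = 41.84 kg/s, m_dot(B) = 353.9 kg/s. Answer: B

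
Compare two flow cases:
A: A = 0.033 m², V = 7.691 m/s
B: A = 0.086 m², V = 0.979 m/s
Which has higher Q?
Q(A) = 253.8 L/s, Q(B) = 84.19 L/s. Answer: A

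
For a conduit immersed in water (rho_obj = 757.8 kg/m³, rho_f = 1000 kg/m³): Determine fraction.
Formula: f_{sub} = \frac{\rho_{obj}}{\rho_f}
fraction = 757.8/1000 = 0.7578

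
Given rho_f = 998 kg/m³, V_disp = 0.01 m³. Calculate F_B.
Formula: F_B = \rho_f g V_{disp}
F_B = 998·9.81·0.01 = 97.9 N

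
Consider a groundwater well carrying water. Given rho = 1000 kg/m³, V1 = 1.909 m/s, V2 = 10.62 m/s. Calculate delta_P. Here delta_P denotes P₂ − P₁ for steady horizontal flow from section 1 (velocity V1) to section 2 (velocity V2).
Formula: \Delta P = \frac{1}{2} \rho (V_1^2 - V_2^2)
delta_P = 0.5·1000·(1.909² − 10.62²)/1000 = -54.57 kPa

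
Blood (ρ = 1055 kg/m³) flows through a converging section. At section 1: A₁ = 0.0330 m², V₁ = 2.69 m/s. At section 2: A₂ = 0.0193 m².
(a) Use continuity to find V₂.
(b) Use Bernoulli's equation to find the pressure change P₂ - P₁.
(a) Continuity: A₁V₁=A₂V₂ -> V₂=A₁V₁/A₂=0.0330*2.69/0.0193=4.60 m/s
(b) Bernoulli: P₂-P₁=0.5*rho*(V₁^2-V₂^2)/1000=0.5*1055*(2.69^2-4.60^2)/1000=-7.345 kPa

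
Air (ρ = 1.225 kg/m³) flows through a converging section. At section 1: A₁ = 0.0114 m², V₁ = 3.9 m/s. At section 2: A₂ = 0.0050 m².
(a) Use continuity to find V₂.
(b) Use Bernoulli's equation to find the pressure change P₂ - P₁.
(a) Continuity: A₁V₁=A₂V₂ -> V₂=A₁V₁/A₂=0.0114*3.9/0.0050=8.89 m/s
(b) Bernoulli: P₂-P₁=0.5*rho*(V₁^2-V₂^2)/1000=0.5*1.225*(3.9^2-8.89^2)/1000=-0.03909 kPa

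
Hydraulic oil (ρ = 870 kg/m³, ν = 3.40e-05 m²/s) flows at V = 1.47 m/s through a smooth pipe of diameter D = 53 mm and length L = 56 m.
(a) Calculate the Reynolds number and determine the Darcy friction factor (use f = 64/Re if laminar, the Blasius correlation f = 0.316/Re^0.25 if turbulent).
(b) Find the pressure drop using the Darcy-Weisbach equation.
(a) Re = V·D/ν = 1.47·0.053/3.40e-05 = 2291.5 → laminar (Re < 2300); f = 64/Re = 64/2291.5 = 0.027929
(b) Darcy-Weisbach: ΔP = f·(L/D)·½ρV²/1000 = 0.027929·(56/0.053)·½·870·1.47²/1000 = 27.74 kPa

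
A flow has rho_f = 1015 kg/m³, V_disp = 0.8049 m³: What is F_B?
Formula: F_B = \rho_f g V_{disp}
F_B = 1015·9.81·0.8049 = 8015 N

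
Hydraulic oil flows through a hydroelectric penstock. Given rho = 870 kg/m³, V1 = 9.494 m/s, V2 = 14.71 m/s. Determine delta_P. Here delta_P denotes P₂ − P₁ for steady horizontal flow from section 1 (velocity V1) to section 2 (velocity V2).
Formula: \Delta P = \frac{1}{2} \rho (V_1^2 - V_2^2)
delta_P = 0.5·870·(9.494² − 14.71²)/1000 = -54.92 kPa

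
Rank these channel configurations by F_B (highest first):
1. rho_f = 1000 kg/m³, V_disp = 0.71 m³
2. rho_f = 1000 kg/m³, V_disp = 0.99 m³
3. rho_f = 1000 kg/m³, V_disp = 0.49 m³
Case 1: F_B = 6965 N
Case 2: F_B = 9712 N
Case 3: F_B = 4807 N
Ranking (highest first): 2, 1, 3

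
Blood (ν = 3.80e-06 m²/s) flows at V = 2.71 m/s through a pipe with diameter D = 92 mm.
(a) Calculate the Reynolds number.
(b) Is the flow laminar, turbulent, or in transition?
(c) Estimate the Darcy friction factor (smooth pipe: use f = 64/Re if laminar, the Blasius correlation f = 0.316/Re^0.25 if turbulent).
(a) Re = V·D/ν = 2.71·0.092/3.80e-06 = 65611
(b) Flow regime: turbulent (Re > 4000)
(c) Friction factor: f = 0.316/Re^0.25 = 0.316/65611^0.25 = 0.01974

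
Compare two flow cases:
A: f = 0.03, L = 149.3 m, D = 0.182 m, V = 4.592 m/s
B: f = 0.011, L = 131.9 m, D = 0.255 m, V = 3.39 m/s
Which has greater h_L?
h_L(A) = 26.45 m, h_L(B) = 3.333 m. Answer: A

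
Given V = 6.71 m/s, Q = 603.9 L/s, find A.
Formula: Q = A V
Substituting knowns: 603.9 = A·6.71·1000
Solving for A: A = (603.9/1000)/6.71 = 0.09 m²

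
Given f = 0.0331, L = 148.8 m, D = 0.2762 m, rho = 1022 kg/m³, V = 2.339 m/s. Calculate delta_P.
Formula: \Delta P = f \frac{L}{D} \frac{\rho V^2}{2}
delta_P = 0.0331·(148.8/0.2762)·0.5·1022·2.339²/1000 = 49.85 kPa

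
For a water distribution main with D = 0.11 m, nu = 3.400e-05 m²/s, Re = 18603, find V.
Formula: Re = \frac{V D}{\nu}
Substituting knowns: 18603 = V·0.11/3.400e-05
Solving for V: V = 18603·3.400e-05/0.11 = 5.75 m/s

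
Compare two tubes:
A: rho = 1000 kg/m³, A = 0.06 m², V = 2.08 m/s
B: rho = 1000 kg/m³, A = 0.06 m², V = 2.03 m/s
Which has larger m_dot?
m_dot(A) = 124.8 kg/s, m_dot(B) = 121.8 kg/s. Answer: A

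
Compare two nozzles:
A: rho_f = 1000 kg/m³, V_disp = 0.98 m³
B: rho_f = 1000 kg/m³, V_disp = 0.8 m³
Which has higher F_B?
F_B(A) = 9614 N, F_B(B) = 7848 N. Answer: A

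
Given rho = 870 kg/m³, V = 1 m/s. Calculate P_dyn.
Formula: P_{dyn} = \frac{1}{2} \rho V^2
P_dyn = 0.5·870·1²/1000 = 0.435 kPa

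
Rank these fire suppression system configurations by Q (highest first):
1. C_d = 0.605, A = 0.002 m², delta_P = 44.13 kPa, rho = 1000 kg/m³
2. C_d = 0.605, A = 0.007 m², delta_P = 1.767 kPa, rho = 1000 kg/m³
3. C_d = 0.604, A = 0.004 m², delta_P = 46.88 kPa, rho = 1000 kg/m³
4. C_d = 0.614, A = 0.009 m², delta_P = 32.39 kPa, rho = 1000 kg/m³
Case 1: Q = 11.37 L/s
Case 2: Q = 7.961 L/s
Case 3: Q = 23.39 L/s
Case 4: Q = 44.48 L/s
Ranking (highest first): 4, 3, 1, 2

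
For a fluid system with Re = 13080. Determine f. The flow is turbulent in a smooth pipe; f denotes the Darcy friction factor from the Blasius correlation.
Formula: f = \frac{0.316}{Re^{0.25}}
f = 0.316/13080^0.25 = 0.02955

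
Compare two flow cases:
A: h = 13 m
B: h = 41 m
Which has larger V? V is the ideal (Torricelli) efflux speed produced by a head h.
V(A) = 15.97 m/s, V(B) = 28.36 m/s. Answer: B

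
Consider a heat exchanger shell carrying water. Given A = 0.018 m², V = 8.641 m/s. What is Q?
Formula: Q = A V
Q = 0.018·8.641·1000 = 155.5 L/s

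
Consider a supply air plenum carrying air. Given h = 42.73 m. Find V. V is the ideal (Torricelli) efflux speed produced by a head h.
Formula: V = \sqrt{2 g h}
V = √(2·9.81·42.73) = 28.95 m/s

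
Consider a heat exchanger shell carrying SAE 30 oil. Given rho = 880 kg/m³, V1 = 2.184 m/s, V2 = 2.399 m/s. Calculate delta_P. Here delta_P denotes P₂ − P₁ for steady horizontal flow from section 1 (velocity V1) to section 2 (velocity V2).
Formula: \Delta P = \frac{1}{2} \rho (V_1^2 - V_2^2)
delta_P = 0.5·880·(2.184² − 2.399²)/1000 = -0.4336 kPa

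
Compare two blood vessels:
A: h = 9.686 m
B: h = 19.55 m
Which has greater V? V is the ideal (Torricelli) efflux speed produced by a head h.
V(A) = 13.79 m/s, V(B) = 19.58 m/s. Answer: B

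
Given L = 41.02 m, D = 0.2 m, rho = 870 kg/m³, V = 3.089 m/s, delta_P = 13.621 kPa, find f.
Formula: \Delta P = f \frac{L}{D} \frac{\rho V^2}{2}
Substituting knowns: 13.621 = f·(41.02/0.2)·0.5·870·3.089²/1000
Solving for f: f = (13.621·1000)/((41.02/0.2)·0.5·870·3.089²) = 0.016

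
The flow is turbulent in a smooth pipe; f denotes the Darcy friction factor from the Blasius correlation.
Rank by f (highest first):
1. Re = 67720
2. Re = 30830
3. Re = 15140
Case 1: f = 0.01959
Case 2: f = 0.02385
Case 3: f = 0.02849
Ranking (highest first): 3, 2, 1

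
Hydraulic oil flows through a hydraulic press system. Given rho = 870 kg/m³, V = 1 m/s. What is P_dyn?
Formula: P_{dyn} = \frac{1}{2} \rho V^2
P_dyn = 0.5·870·1²/1000 = 0.435 kPa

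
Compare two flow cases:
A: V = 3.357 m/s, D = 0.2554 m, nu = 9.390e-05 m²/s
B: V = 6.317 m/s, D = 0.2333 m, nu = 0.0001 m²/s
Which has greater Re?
Re(A) = 9131, Re(B) = 14738. Answer: B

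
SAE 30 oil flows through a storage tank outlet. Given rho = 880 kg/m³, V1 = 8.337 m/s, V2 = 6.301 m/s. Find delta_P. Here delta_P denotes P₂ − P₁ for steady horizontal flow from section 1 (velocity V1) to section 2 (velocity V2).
Formula: \Delta P = \frac{1}{2} \rho (V_1^2 - V_2^2)
delta_P = 0.5·880·(8.337² − 6.301²)/1000 = 13.11 kPa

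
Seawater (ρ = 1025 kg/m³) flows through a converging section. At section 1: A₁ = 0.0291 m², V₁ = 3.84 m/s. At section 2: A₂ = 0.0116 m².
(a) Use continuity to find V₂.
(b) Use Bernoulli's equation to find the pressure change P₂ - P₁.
(a) Continuity: A₁V₁=A₂V₂ -> V₂=A₁V₁/A₂=0.0291*3.84/0.0116=9.63 m/s
(b) Bernoulli: P₂-P₁=0.5*rho*(V₁^2-V₂^2)/1000=0.5*1025*(3.84^2-9.63^2)/1000=-39.97 kPa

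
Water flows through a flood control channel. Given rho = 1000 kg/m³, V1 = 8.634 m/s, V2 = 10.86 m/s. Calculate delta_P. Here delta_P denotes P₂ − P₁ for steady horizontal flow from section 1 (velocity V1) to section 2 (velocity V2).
Formula: \Delta P = \frac{1}{2} \rho (V_1^2 - V_2^2)
delta_P = 0.5·1000·(8.634² − 10.86²)/1000 = -21.7 kPa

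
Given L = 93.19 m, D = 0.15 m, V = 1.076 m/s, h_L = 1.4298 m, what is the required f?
Formula: h_L = f \frac{L}{D} \frac{V^2}{2g}
Substituting knowns: 1.4298 = f·(93.19/0.15)·1.076²/(2·9.81)
Solving for f: f = 1.4298·2·9.81/((93.19/0.15)·1.076²) = 0.039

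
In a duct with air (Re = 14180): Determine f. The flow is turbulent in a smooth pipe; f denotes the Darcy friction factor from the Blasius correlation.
Formula: f = \frac{0.316}{Re^{0.25}}
f = 0.316/14180^0.25 = 0.02896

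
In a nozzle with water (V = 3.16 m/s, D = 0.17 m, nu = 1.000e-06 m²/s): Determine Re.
Formula: Re = \frac{V D}{\nu}
Re = 3.16·0.17/1.000e-06 = 537200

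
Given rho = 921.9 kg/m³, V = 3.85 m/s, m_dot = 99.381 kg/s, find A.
Formula: \dot{m} = \rho A V
Substituting knowns: 99.381 = 921.9·A·3.85
Solving for A: A = 99.381/(921.9·3.85) = 0.028 m²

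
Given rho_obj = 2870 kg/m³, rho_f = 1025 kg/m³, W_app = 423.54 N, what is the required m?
Formula: W_{app} = mg\left(1 - \frac{\rho_f}{\rho_{obj}}\right)
Substituting knowns: 423.54 = m·9.81·(1 − 1025/2870)
Solving for m: m = 423.54/(9.81·(1 − 1025/2870)) = 67.16 kg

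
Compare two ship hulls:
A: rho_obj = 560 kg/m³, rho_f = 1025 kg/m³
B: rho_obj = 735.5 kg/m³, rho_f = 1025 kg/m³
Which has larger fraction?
fraction(A) = 0.5463, fraction(B) = 0.7176. Answer: B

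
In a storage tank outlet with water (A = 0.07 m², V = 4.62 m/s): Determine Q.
Formula: Q = A V
Q = 0.07·4.62·1000 = 323.4 L/s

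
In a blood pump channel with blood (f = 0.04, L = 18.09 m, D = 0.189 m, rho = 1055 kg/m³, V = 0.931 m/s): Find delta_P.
Formula: \Delta P = f \frac{L}{D} \frac{\rho V^2}{2}
delta_P = 0.04·(18.09/0.189)·0.5·1055·0.931²/1000 = 1.75 kPa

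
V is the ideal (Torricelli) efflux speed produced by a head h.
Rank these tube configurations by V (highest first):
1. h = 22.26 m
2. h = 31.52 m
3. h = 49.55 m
Case 1: V = 20.9 m/s
Case 2: V = 24.87 m/s
Case 3: V = 31.18 m/s
Ranking (highest first): 3, 2, 1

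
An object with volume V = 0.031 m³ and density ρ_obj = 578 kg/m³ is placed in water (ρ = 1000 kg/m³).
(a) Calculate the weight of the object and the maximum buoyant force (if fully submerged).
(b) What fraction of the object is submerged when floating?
(a) W=rho_obj*g*V=578*9.81*0.031=175.8 N; F_B(max)=rho*g*V=1000*9.81*0.031=304.1 N
(b) Floating fraction=rho_obj/rho=578/1000=0.578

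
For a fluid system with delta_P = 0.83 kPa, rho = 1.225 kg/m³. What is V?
Formula: V = \sqrt{\frac{2 \Delta P}{\rho}}
V = √(2·(0.83·1000)/1.225) = 36.81 m/s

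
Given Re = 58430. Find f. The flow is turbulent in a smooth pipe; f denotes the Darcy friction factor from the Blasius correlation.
Formula: f = \frac{0.316}{Re^{0.25}}
f = 0.316/58430^0.25 = 0.02032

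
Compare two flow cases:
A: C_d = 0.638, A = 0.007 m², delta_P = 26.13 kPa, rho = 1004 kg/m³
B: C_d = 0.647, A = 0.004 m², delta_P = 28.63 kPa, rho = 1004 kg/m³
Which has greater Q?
Q(A) = 32.22 L/s, Q(B) = 19.54 L/s. Answer: A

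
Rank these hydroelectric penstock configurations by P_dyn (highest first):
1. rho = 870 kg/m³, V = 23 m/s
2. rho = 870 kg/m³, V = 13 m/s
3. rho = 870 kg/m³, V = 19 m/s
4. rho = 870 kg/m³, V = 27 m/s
Case 1: P_dyn = 230.1 kPa
Case 2: P_dyn = 73.52 kPa
Case 3: P_dyn = 157 kPa
Case 4: P_dyn = 317.1 kPa
Ranking (highest first): 4, 1, 3, 2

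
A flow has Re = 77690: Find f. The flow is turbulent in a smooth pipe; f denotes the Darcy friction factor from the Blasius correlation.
Formula: f = \frac{0.316}{Re^{0.25}}
f = 0.316/77690^0.25 = 0.01893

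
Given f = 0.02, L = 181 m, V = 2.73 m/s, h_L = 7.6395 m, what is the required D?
Formula: h_L = f \frac{L}{D} \frac{V^2}{2g}
Substituting knowns: 7.6395 = 0.02·(181/D)·2.73²/(2·9.81)
Solving for D: D = 0.02·181·2.73²/(2·9.81·7.6395) = 0.18 m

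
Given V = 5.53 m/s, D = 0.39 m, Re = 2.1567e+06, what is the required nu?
Formula: Re = \frac{V D}{\nu}
Substituting knowns: 2.1567e+06 = 5.53·0.39/nu
Solving for nu: nu = 5.53·0.39/2.1567e+06 = 1.000e-06 m²/s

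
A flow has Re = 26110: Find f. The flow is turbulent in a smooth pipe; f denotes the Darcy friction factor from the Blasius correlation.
Formula: f = \frac{0.316}{Re^{0.25}}
f = 0.316/26110^0.25 = 0.02486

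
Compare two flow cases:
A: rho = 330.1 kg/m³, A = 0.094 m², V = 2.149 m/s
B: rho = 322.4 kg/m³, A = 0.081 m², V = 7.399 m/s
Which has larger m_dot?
m_dot(A) = 66.68 kg/s, m_dot(B) = 193.2 kg/s. Answer: B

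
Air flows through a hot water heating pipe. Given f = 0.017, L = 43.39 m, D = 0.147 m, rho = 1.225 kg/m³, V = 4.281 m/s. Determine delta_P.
Formula: \Delta P = f \frac{L}{D} \frac{\rho V^2}{2}
delta_P = 0.017·(43.39/0.147)·0.5·1.225·4.281²/1000 = 0.05633 kPa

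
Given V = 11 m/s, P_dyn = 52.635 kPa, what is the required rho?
Formula: P_{dyn} = \frac{1}{2} \rho V^2
Substituting knowns: 52.635 = 0.5·rho·11²/1000
Solving for rho: rho = 2·(52.635·1000)/11² = 870 kg/m³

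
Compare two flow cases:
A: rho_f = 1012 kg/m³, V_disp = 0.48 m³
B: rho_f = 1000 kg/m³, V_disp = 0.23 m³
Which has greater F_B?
F_B(A) = 4765 N, F_B(B) = 2256 N. Answer: A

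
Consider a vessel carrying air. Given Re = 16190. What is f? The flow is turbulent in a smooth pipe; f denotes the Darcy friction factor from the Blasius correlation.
Formula: f = \frac{0.316}{Re^{0.25}}
f = 0.316/16190^0.25 = 0.02801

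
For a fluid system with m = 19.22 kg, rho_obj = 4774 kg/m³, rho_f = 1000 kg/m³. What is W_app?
Formula: W_{app} = mg\left(1 - \frac{\rho_f}{\rho_{obj}}\right)
W_app = 19.22·9.81·(1 − 1000/4774) = 149.1 N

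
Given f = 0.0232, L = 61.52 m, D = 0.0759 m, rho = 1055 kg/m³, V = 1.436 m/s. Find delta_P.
Formula: \Delta P = f \frac{L}{D} \frac{\rho V^2}{2}
delta_P = 0.0232·(61.52/0.0759)·0.5·1055·1.436²/1000 = 20.45 kPa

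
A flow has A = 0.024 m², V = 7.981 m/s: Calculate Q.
Formula: Q = A V
Q = 0.024·7.981·1000 = 191.5 L/s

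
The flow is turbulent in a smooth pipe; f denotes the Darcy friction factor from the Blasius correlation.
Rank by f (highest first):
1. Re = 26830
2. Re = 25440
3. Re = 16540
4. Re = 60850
Case 1: f = 0.02469
Case 2: f = 0.02502
Case 3: f = 0.02786
Case 4: f = 0.02012
Ranking (highest first): 3, 2, 1, 4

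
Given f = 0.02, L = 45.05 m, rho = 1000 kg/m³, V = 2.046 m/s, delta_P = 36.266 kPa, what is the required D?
Formula: \Delta P = f \frac{L}{D} \frac{\rho V^2}{2}
Substituting knowns: 36.266 = 0.02·(45.05/D)·0.5·1000·2.046²/1000
Solving for D: D = 0.02·45.05·0.5·1000·2.046²/(36.266·1000) = 0.052 m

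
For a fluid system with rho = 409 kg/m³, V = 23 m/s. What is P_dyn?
Formula: P_{dyn} = \frac{1}{2} \rho V^2
P_dyn = 0.5·409·23²/1000 = 108.2 kPa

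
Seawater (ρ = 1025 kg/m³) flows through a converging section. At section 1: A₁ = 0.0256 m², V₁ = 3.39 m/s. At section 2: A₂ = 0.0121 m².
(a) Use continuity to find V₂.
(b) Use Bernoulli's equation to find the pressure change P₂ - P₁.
(a) Continuity: A₁V₁=A₂V₂ -> V₂=A₁V₁/A₂=0.0256*3.39/0.0121=7.17 m/s
(b) Bernoulli: P₂-P₁=0.5*rho*(V₁^2-V₂^2)/1000=0.5*1025*(3.39^2-7.17^2)/1000=-20.46 kPa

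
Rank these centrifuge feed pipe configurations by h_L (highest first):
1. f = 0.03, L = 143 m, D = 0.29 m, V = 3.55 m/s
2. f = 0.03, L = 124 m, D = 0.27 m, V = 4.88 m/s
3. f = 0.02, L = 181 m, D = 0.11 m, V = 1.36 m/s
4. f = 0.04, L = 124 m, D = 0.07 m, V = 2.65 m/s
Case 1: h_L = 9.502 m
Case 2: h_L = 16.72 m
Case 3: h_L = 3.102 m
Case 4: h_L = 25.36 m
Ranking (highest first): 4, 2, 1, 3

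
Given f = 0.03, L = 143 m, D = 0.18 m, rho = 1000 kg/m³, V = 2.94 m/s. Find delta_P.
Formula: \Delta P = f \frac{L}{D} \frac{\rho V^2}{2}
delta_P = 0.03·(143/0.18)·0.5·1000·2.94²/1000 = 103 kPa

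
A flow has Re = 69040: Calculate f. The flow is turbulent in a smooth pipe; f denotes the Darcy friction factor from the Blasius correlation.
Formula: f = \frac{0.316}{Re^{0.25}}
f = 0.316/69040^0.25 = 0.01949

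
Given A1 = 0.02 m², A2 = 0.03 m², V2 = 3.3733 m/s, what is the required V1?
Formula: V_2 = \frac{A_1 V_1}{A_2}
Substituting knowns: 3.3733 = 0.02·V1/0.03
Solving for V1: V1 = 3.3733·0.03/0.02 = 5.06 m/s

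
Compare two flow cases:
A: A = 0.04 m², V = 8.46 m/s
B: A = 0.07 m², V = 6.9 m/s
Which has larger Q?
Q(A) = 338.4 L/s, Q(B) = 483 L/s. Answer: B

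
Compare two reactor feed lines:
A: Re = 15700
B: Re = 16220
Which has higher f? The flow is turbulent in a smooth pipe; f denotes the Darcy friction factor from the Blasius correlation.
f(A) = 0.02823, f(B) = 0.028. Answer: A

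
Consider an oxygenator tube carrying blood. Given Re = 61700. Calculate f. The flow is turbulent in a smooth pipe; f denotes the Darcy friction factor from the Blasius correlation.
Formula: f = \frac{0.316}{Re^{0.25}}
f = 0.316/61700^0.25 = 0.02005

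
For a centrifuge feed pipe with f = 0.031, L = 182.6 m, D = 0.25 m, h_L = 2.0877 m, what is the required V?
Formula: h_L = f \frac{L}{D} \frac{V^2}{2g}
Substituting knowns: 2.0877 = 0.031·(182.6/0.25)·V²/(2·9.81)
Solving for V: V = √(2.0877·2·9.81/(0.031·(182.6/0.25))) = 1.345 m/s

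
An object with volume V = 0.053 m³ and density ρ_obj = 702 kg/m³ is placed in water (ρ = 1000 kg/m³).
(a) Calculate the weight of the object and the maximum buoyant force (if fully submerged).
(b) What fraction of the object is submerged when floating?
(a) W=rho_obj*g*V=702*9.81*0.053=365.0 N; F_B(max)=rho*g*V=1000*9.81*0.053=519.9 N
(b) Floating fraction=rho_obj/rho=702/1000=0.702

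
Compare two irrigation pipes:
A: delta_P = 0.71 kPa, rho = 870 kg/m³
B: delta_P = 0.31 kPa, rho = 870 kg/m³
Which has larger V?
V(A) = 1.278 m/s, V(B) = 0.8442 m/s. Answer: A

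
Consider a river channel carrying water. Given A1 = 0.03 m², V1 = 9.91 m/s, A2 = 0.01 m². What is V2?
Formula: V_2 = \frac{A_1 V_1}{A_2}
V2 = 0.03·9.91/0.01 = 29.73 m/s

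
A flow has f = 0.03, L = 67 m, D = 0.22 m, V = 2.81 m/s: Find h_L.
Formula: h_L = f \frac{L}{D} \frac{V^2}{2g}
h_L = 0.03·(67/0.22)·2.81²/(2·9.81) = 3.677 m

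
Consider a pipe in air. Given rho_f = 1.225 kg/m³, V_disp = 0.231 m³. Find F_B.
Formula: F_B = \rho_f g V_{disp}
F_B = 1.225·9.81·0.231 = 2.776 N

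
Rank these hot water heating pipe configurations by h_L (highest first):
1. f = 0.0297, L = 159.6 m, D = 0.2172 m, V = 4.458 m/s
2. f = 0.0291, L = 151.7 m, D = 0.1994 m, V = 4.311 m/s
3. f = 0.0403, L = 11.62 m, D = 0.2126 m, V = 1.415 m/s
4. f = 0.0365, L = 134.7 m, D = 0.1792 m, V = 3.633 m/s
Case 1: h_L = 22.11 m
Case 2: h_L = 20.97 m
Case 3: h_L = 0.2248 m
Case 4: h_L = 18.46 m
Ranking (highest first): 1, 2, 4, 3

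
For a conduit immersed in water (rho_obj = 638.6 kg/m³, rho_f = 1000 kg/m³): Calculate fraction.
Formula: f_{sub} = \frac{\rho_{obj}}{\rho_f}
fraction = 638.6/1000 = 0.6386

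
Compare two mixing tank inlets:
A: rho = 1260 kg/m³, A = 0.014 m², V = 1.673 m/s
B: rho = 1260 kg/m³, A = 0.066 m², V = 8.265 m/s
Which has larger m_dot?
m_dot(A) = 29.51 kg/s, m_dot(B) = 687.3 kg/s. Answer: B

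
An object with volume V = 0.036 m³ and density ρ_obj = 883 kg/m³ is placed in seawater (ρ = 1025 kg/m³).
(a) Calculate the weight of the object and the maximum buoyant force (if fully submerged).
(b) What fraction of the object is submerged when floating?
(a) W=rho_obj*g*V=883*9.81*0.036=311.8 N; F_B(max)=rho*g*V=1025*9.81*0.036=362.0 N
(b) Floating fraction=rho_obj/rho=883/1025=0.861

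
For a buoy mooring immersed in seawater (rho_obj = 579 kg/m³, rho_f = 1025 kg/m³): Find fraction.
Formula: f_{sub} = \frac{\rho_{obj}}{\rho_f}
fraction = 579/1025 = 0.5649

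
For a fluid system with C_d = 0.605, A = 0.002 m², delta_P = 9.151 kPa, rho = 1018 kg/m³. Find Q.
Formula: Q = C_d A \sqrt{\frac{2 \Delta P}{\rho}}
Q = 0.605·0.002·√(2·(9.151·1000)/1018)·1000 = 5.131 L/s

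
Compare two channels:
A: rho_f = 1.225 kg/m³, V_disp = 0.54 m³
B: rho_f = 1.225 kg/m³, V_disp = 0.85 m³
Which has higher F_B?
F_B(A) = 6.489 N, F_B(B) = 10.21 N. Answer: B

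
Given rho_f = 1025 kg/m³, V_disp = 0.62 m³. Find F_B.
Formula: F_B = \rho_f g V_{disp}
F_B = 1025·9.81·0.62 = 6234 N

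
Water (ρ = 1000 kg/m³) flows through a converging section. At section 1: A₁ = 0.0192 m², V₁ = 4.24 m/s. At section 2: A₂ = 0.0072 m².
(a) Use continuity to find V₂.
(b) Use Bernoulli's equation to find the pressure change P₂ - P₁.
(a) Continuity: A₁V₁=A₂V₂ -> V₂=A₁V₁/A₂=0.0192*4.24/0.0072=11.31 m/s
(b) Bernoulli: P₂-P₁=0.5*rho*(V₁^2-V₂^2)/1000=0.5*1000*(4.24^2-11.31^2)/1000=-54.97 kPa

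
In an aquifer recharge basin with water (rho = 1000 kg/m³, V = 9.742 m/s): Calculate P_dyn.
Formula: P_{dyn} = \frac{1}{2} \rho V^2
P_dyn = 0.5·1000·9.742²/1000 = 47.45 kPa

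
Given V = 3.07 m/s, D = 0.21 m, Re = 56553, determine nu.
Formula: Re = \frac{V D}{\nu}
Substituting knowns: 56553 = 3.07·0.21/nu
Solving for nu: nu = 3.07·0.21/56553 = 1.140e-05 m²/s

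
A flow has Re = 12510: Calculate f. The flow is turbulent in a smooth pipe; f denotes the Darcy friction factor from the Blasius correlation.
Formula: f = \frac{0.316}{Re^{0.25}}
f = 0.316/12510^0.25 = 0.02988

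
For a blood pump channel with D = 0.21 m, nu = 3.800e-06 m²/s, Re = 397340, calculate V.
Formula: Re = \frac{V D}{\nu}
Substituting knowns: 397340 = V·0.21/3.800e-06
Solving for V: V = 397340·3.800e-06/0.21 = 7.19 m/s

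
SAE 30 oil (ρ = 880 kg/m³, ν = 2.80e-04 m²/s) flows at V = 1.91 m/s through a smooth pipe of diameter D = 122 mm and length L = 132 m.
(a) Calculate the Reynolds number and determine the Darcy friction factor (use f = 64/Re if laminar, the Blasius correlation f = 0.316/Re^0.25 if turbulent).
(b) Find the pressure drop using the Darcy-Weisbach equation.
(a) Re = V·D/ν = 1.91·0.122/2.80e-04 = 832.21 → laminar (Re < 2300); f = 64/Re = 64/832.21 = 0.076904
(b) Darcy-Weisbach: ΔP = f·(L/D)·½ρV²/1000 = 0.076904·(132/0.122)·½·880·1.91²/1000 = 133.6 kPa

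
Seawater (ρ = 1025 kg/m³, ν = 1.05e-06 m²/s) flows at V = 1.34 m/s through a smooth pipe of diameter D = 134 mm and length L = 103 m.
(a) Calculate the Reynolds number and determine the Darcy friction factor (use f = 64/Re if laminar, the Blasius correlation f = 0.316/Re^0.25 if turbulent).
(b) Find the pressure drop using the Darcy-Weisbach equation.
(a) Re = V·D/ν = 1.34·0.134/1.05e-06 = 171010 → turbulent (Re > 4000); f = 0.316/Re^0.25 = 0.316/171010^0.25 = 0.015539 (Blasius is strictly valid for Re ≲ 1e5; used here as the smooth-pipe estimate the problem specifies)
(b) Darcy-Weisbach: ΔP = f·(L/D)·½ρV²/1000 = 0.015539·(103/0.134)·½·1025·1.34²/1000 = 10.99 kPa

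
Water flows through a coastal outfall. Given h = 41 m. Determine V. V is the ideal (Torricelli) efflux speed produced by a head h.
Formula: V = \sqrt{2 g h}
V = √(2·9.81·41) = 28.36 m/s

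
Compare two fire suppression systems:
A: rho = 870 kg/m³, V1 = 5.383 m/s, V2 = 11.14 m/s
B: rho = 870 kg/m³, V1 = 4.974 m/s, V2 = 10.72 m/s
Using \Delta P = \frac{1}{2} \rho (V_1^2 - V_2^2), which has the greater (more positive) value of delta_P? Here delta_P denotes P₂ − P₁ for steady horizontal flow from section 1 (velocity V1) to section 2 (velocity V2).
delta_P(A) = -41.38 kPa, delta_P(B) = -39.23 kPa. Answer: B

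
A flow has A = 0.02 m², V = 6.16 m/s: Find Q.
Formula: Q = A V
Q = 0.02·6.16·1000 = 123.2 L/s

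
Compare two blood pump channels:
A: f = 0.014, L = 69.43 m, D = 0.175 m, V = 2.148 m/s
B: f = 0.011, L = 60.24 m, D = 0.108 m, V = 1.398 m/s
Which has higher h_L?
h_L(A) = 1.306 m, h_L(B) = 0.6112 m. Answer: A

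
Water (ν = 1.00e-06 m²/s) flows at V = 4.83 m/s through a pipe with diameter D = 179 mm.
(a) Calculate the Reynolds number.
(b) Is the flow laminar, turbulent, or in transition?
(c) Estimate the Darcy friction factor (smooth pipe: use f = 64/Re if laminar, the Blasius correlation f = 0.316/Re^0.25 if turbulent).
(a) Re = V·D/ν = 4.83·0.179/1.00e-06 = 864570
(b) Flow regime: turbulent (Re > 4000)
(c) Friction factor: f = 0.316/Re^0.25 = 0.316/864570^0.25 = 0.01036 (Blasius is strictly valid for Re ≲ 1e5; used here as the smooth-pipe estimate the problem specifies)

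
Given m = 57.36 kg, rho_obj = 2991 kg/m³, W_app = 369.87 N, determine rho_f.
Formula: W_{app} = mg\left(1 - \frac{\rho_f}{\rho_{obj}}\right)
Substituting knowns: 369.87 = 57.36·9.81·(1 − rho_f/2991)
Solving for rho_f: rho_f = 2991·(1 − 369.87/(57.36·9.81)) = 1025 kg/m³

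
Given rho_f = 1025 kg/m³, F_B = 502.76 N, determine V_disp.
Formula: F_B = \rho_f g V_{disp}
Substituting knowns: 502.76 = 1025·9.81·V_disp
Solving for V_disp: V_disp = 502.76/(1025·9.81) = 0.05 m³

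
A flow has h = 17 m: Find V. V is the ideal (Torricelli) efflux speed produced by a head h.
Formula: V = \sqrt{2 g h}
V = √(2·9.81·17) = 18.26 m/s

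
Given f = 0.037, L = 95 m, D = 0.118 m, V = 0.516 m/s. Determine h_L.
Formula: h_L = f \frac{L}{D} \frac{V^2}{2g}
h_L = 0.037·(95/0.118)·0.516²/(2·9.81) = 0.4042 m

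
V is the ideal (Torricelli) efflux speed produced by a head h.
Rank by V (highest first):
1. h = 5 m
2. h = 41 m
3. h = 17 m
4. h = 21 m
Case 1: V = 9.905 m/s
Case 2: V = 28.36 m/s
Case 3: V = 18.26 m/s
Case 4: V = 20.3 m/s
Ranking (highest first): 2, 4, 3, 1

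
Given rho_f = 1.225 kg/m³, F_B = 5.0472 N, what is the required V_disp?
Formula: F_B = \rho_f g V_{disp}
Substituting knowns: 5.0472 = 1.225·9.81·V_disp
Solving for V_disp: V_disp = 5.0472/(1.225·9.81) = 0.42 m³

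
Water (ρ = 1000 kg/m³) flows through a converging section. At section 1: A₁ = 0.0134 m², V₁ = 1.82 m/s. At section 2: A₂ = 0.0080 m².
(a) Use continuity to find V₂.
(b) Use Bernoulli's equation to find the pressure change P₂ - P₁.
(a) Continuity: A₁V₁=A₂V₂ -> V₂=A₁V₁/A₂=0.0134*1.82/0.0080=3.05 m/s
(b) Bernoulli: P₂-P₁=0.5*rho*(V₁^2-V₂^2)/1000=0.5*1000*(1.82^2-3.05^2)/1000=-2.995 kPa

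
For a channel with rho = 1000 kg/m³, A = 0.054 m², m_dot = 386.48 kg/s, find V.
Formula: \dot{m} = \rho A V
Substituting knowns: 386.48 = 1000·0.054·V
Solving for V: V = 386.48/(1000·0.054) = 7.157 m/s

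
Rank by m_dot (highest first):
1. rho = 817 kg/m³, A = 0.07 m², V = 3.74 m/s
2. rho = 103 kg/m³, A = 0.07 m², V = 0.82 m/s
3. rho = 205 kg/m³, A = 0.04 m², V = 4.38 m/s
Case 1: m_dot = 213.9 kg/s
Case 2: m_dot = 5.912 kg/s
Case 3: m_dot = 35.92 kg/s
Ranking (highest first): 1, 3, 2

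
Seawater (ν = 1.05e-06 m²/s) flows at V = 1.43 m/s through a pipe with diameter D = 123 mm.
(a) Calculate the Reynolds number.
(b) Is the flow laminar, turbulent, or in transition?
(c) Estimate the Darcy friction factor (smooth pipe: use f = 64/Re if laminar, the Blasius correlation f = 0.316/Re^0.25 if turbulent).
(a) Re = V·D/ν = 1.43·0.123/1.05e-06 = 167510
(b) Flow regime: turbulent (Re > 4000)
(c) Friction factor: f = 0.316/Re^0.25 = 0.316/167510^0.25 = 0.01562 (Blasius is strictly valid for Re ≲ 1e5; used here as the smooth-pipe estimate the problem specifies)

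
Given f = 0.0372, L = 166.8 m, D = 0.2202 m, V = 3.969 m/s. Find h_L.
Formula: h_L = f \frac{L}{D} \frac{V^2}{2g}
h_L = 0.0372·(166.8/0.2202)·3.969²/(2·9.81) = 22.62 m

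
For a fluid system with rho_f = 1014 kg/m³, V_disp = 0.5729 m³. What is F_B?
Formula: F_B = \rho_f g V_{disp}
F_B = 1014·9.81·0.5729 = 5699 N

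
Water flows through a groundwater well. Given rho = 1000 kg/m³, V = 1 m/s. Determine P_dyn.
Formula: P_{dyn} = \frac{1}{2} \rho V^2
P_dyn = 0.5·1000·1²/1000 = 0.5 kPa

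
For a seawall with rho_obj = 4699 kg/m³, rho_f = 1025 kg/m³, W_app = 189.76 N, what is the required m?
Formula: W_{app} = mg\left(1 - \frac{\rho_f}{\rho_{obj}}\right)
Substituting knowns: 189.76 = m·9.81·(1 − 1025/4699)
Solving for m: m = 189.76/(9.81·(1 − 1025/4699)) = 24.74 kg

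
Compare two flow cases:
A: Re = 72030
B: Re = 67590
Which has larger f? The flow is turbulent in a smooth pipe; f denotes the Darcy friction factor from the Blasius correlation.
f(A) = 0.01929, f(B) = 0.0196. Answer: B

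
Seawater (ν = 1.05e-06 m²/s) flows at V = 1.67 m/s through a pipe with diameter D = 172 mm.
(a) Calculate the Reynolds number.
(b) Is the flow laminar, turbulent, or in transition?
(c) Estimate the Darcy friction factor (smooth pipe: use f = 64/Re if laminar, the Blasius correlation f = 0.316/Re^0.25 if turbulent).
(a) Re = V·D/ν = 1.67·0.172/1.05e-06 = 273560
(b) Flow regime: turbulent (Re > 4000)
(c) Friction factor: f = 0.316/Re^0.25 = 0.316/273560^0.25 = 0.01382 (Blasius is strictly valid for Re ≲ 1e5; used here as the smooth-pipe estimate the problem specifies)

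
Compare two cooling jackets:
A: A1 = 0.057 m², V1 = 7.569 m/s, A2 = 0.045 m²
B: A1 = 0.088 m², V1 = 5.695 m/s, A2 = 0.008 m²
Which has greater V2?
V2(A) = 9.587 m/s, V2(B) = 62.65 m/s. Answer: B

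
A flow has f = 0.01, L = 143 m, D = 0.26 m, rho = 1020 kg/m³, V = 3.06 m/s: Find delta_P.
Formula: \Delta P = f \frac{L}{D} \frac{\rho V^2}{2}
delta_P = 0.01·(143/0.26)·0.5·1020·3.06²/1000 = 26.26 kPa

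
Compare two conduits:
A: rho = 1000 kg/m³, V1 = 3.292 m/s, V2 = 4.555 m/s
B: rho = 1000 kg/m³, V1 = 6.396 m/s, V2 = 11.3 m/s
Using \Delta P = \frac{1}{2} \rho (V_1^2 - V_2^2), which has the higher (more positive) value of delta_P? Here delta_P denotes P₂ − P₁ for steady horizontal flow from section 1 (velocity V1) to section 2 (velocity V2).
delta_P(A) = -4.955 kPa, delta_P(B) = -43.39 kPa. Answer: A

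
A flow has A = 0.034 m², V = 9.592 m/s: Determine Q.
Formula: Q = A V
Q = 0.034·9.592·1000 = 326.1 L/s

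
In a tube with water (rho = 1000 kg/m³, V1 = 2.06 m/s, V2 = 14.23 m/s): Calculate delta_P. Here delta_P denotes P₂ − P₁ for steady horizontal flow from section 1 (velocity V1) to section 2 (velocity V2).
Formula: \Delta P = \frac{1}{2} \rho (V_1^2 - V_2^2)
delta_P = 0.5·1000·(2.06² − 14.23²)/1000 = -99.12 kPa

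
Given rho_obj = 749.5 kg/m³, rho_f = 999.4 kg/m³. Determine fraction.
Formula: f_{sub} = \frac{\rho_{obj}}{\rho_f}
fraction = 749.5/999.4 = 0.7499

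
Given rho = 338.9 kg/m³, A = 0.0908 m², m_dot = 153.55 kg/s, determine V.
Formula: \dot{m} = \rho A V
Substituting knowns: 153.55 = 338.9·0.0908·V
Solving for V: V = 153.55/(338.9·0.0908) = 4.99 m/s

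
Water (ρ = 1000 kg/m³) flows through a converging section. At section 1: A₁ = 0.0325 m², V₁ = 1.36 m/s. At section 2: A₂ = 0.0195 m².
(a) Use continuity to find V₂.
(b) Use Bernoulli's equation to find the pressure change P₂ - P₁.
(a) Continuity: A₁V₁=A₂V₂ -> V₂=A₁V₁/A₂=0.0325*1.36/0.0195=2.27 m/s
(b) Bernoulli: P₂-P₁=0.5*rho*(V₁^2-V₂^2)/1000=0.5*1000*(1.36^2-2.27^2)/1000=-1.652 kPa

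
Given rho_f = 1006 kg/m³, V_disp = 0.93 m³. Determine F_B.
Formula: F_B = \rho_f g V_{disp}
F_B = 1006·9.81·0.93 = 9178 N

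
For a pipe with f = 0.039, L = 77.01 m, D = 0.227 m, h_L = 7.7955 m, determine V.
Formula: h_L = f \frac{L}{D} \frac{V^2}{2g}
Substituting knowns: 7.7955 = 0.039·(77.01/0.227)·V²/(2·9.81)
Solving for V: V = √(7.7955·2·9.81/(0.039·(77.01/0.227))) = 3.4 m/s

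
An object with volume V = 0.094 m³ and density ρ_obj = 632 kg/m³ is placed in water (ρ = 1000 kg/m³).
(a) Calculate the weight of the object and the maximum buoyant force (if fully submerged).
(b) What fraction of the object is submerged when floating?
(a) W=rho_obj*g*V=632*9.81*0.094=582.8 N; F_B(max)=rho*g*V=1000*9.81*0.094=922.1 N
(b) Floating fraction=rho_obj/rho=632/1000=0.632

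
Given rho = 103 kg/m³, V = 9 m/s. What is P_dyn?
Formula: P_{dyn} = \frac{1}{2} \rho V^2
P_dyn = 0.5·103·9²/1000 = 4.171 kPa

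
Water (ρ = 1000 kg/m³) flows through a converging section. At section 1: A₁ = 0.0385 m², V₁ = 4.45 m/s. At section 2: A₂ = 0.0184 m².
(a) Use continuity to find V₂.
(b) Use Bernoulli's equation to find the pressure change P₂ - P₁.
(a) Continuity: A₁V₁=A₂V₂ -> V₂=A₁V₁/A₂=0.0385*4.45/0.0184=9.31 m/s
(b) Bernoulli: P₂-P₁=0.5*rho*(V₁^2-V₂^2)/1000=0.5*1000*(4.45^2-9.31^2)/1000=-33.44 kPa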